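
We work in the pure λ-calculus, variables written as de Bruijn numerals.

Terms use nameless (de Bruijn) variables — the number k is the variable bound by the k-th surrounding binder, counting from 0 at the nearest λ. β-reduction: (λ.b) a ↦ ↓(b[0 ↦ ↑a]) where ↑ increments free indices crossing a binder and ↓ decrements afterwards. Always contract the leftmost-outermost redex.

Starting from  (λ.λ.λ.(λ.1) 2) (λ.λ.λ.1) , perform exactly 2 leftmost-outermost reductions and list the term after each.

  start: (λ.λ.λ.(λ.1) 2) (λ.λ.λ.1)
  →1  λ.λ.(λ.1) (λ.λ.λ.1)
  →2  λ.λ.0

Answer: after 2 steps: λ.λ.0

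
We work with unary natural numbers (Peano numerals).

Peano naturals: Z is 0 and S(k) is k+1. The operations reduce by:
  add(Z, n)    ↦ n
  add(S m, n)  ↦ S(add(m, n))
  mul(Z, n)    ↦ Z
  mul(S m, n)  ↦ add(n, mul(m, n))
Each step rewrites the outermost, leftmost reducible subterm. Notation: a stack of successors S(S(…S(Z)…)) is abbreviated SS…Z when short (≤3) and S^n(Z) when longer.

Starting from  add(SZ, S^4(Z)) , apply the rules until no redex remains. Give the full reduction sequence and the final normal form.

  start: add(SZ, S^4(Z))
  [1] S(add(Z, S^4(Z)))
  [2] S^5(Z)

Answer: normal form = S^5(Z)  (in 2 steps)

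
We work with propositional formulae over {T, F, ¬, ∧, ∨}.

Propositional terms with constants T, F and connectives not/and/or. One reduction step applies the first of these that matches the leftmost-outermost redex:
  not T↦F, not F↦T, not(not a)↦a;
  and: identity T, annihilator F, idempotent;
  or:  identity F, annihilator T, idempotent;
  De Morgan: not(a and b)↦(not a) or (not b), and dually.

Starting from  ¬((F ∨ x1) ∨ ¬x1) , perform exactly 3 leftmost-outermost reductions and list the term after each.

  start: ¬((F ∨ x1) ∨ ¬x1)
  [1] ¬(F ∨ x1) ∧ ¬¬x1
  [2] (¬F ∧ ¬x1) ∧ ¬¬x1
  [3] (T ∧ ¬x1) ∧ ¬¬x1

Answer: after 3 steps: (T ∧ ¬x1) ∧ ¬¬x1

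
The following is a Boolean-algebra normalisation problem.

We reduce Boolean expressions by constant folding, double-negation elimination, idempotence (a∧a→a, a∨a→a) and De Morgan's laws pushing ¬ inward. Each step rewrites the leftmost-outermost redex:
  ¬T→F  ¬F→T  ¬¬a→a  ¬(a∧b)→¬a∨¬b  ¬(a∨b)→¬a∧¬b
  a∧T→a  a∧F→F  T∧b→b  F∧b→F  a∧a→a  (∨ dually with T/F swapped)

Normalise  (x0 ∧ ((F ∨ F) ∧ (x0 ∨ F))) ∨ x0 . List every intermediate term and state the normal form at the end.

Answer: normal form = x0  (in 4 steps)

Reduction:
  start: (x0 ∧ ((F ∨ F) ∧ (x0 ∨ F))) ∨ x0
  →1  (x0 ∧ (F ∧ (x0 ∨ F))) ∨ x0
  →2  (x0 ∧ F) ∨ x0
  →3  F ∨ x0
  →4  x0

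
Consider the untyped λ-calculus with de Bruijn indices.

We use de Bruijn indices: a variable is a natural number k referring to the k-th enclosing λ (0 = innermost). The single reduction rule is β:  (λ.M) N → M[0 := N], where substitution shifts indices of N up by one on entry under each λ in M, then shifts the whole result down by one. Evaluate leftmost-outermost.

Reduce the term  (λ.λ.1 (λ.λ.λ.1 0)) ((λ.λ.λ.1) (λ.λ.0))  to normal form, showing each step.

  start: (λ.λ.1 (λ.λ.λ.1 0)) ((λ.λ.λ.1) (λ.λ.0))
  step 1: λ.(λ.λ.λ.1) (λ.λ.0) (λ.λ.λ.1 0)
  step 2: λ.(λ.λ.1) (λ.λ.λ.1 0)
  step 3: λ.λ.λ.λ.λ.1 0

Answer: normal form = λ.λ.λ.λ.λ.1 0  (in 3 steps)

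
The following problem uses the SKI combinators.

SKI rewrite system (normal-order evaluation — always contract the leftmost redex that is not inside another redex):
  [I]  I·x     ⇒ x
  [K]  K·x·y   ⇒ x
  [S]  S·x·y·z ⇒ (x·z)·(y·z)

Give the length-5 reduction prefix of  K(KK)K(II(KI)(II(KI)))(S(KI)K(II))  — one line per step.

  start: K(KK)K(II(KI)(II(KI)))(S(KI)K(II))
  [1] KK(II(KI)(II(KI)))(S(KI)K(II))
  [2] K(S(KI)K(II))
  [3] K(KI(II)(K(II)))
  [4] K(I(K(II)))
  [5] K(K(II))

Answer: after 5 steps: K(K(II))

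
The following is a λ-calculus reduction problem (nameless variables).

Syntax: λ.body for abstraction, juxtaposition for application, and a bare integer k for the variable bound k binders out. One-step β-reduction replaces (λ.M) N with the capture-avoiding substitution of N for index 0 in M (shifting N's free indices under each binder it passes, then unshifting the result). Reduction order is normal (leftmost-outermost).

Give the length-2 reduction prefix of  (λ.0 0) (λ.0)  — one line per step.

Answer: after 2 steps: λ.0

Working:
  start: (λ.0 0) (λ.0)
  step 1: (λ.0) (λ.0)
  step 2: λ.0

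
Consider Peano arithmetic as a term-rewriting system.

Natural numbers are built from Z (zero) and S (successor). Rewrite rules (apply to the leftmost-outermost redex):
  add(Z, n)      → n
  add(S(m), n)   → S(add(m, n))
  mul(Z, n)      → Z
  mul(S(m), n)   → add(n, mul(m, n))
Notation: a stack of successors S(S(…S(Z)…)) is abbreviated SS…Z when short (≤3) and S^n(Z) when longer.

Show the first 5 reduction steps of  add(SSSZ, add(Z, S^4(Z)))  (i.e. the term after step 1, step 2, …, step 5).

Answer: after 5 steps: S^7(Z)

Reduction:
  start: add(SSSZ, add(Z, S^4(Z)))
  [1] S(add(SSZ, add(Z, S^4(Z))))
  [2] S(S(add(SZ, add(Z, S^4(Z)))))
  [3] S(S(S(add(Z, add(Z, S^4(Z))))))
  [4] S(S(S(add(Z, S^4(Z)))))
  [5] S^7(Z)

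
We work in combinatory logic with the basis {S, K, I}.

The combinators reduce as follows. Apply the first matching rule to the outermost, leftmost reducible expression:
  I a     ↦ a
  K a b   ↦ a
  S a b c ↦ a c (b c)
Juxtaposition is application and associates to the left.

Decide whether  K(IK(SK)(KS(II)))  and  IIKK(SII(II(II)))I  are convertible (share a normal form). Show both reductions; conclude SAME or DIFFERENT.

Term A:
  start: K(IK(SK)(KS(II)))
  step 1: K(K(SK)(KS(II)))
  step 2: K(SK)

Term B:
  start: IIKK(SII(II(II)))I
  step 1: IKK(SII(II(II)))I
  step 2: KK(SII(II(II)))I
  step 3: KI

Answer: DIFFERENT — A ⇓ K(SK), B ⇓ KI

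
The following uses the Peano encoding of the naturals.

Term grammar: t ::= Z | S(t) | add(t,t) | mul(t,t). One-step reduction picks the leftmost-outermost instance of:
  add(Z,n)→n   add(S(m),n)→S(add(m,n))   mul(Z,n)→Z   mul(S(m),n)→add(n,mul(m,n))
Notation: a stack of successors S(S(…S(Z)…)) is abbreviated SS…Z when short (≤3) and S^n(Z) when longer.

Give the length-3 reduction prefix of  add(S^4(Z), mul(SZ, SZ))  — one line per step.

Answer: after 3 steps: S(S(S(add(SZ, mul(SZ, SZ)))))

Working:
  start: add(S^4(Z), mul(SZ, SZ))
  [1] S(add(SSSZ, mul(SZ, SZ)))
  [2] S(S(add(SSZ, mul(SZ, SZ))))
  [3] S(S(S(add(SZ, mul(SZ, SZ)))))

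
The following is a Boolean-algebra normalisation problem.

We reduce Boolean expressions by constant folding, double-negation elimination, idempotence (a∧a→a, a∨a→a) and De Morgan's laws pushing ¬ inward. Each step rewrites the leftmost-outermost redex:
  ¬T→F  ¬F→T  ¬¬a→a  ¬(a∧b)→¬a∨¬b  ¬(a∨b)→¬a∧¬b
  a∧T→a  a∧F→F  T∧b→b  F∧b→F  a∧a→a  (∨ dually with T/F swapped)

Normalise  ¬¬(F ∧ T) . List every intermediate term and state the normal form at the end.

  start: ¬¬(F ∧ T)
  [1] F ∧ T
  [2] F

Answer: normal form = F  (in 2 steps)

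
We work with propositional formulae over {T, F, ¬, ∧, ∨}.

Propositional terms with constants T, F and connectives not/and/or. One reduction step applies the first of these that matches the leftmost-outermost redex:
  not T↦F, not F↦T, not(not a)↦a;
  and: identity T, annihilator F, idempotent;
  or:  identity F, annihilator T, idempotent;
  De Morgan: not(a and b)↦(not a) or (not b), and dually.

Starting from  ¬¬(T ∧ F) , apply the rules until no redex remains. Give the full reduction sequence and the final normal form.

  start: ¬¬(T ∧ F)
  step 1: T ∧ F
  step 2: F

Answer: normal form = F  (in 2 steps)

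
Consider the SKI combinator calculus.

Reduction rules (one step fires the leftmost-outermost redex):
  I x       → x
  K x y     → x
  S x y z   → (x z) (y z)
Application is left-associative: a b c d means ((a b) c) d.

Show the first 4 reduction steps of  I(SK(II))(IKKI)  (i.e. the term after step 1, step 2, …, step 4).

Answer: after 4 steps: KKI

Working:
  start: I(SK(II))(IKKI)
  step 1: SK(II)(IKKI)
  step 2: K(IKKI)(II(IKKI))
  step 3: IKKI
  step 4: KKI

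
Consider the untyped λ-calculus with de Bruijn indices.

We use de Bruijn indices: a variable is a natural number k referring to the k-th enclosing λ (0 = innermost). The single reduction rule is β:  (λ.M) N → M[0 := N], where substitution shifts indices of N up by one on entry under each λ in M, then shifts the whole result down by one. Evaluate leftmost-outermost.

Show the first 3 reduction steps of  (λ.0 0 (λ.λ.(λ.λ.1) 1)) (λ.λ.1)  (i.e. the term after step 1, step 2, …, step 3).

Answer: after 3 steps: λ.λ.1

Reduction:
  start: (λ.0 0 (λ.λ.(λ.λ.1) 1)) (λ.λ.1)
  step 1: (λ.λ.1) (λ.λ.1) (λ.λ.(λ.λ.1) 1)
  step 2: (λ.λ.λ.1) (λ.λ.(λ.λ.1) 1)
  step 3: λ.λ.1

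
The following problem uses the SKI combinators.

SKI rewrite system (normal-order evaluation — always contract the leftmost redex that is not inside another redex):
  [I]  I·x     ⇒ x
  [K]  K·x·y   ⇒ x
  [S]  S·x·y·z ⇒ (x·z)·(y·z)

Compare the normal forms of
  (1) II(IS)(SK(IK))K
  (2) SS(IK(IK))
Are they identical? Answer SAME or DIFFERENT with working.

Term A:
  start: II(IS)(SK(IK))K
  [1] I(IS)(SK(IK))K
  [2] IS(SK(IK))K
  [3] S(SK(IK))K
  [4] S(SKK)K

Term B:
  start: SS(IK(IK))
  [1] SS(K(IK))
  [2] SS(KK)

Answer: DIFFERENT — A ⇓ S(SKK)K, B ⇓ SS(KK)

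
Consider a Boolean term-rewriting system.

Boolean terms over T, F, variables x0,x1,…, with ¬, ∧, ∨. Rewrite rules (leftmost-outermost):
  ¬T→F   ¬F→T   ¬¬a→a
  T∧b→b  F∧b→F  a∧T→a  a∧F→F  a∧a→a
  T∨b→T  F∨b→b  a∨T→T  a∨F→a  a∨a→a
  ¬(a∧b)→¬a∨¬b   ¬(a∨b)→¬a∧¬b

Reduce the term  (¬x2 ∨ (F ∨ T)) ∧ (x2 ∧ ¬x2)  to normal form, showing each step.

  start: (¬x2 ∨ (F ∨ T)) ∧ (x2 ∧ ¬x2)
  [1] (¬x2 ∨ T) ∧ (x2 ∧ ¬x2)
  [2] T ∧ (x2 ∧ ¬x2)
  [3] x2 ∧ ¬x2

Answer: normal form = x2 ∧ ¬x2  (in 3 steps)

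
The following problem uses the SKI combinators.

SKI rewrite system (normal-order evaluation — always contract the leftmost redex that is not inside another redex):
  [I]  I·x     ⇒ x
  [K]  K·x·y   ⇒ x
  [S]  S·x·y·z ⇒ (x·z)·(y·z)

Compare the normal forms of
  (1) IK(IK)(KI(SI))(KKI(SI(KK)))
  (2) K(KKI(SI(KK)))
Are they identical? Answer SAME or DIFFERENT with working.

Term A:
  start: IK(IK)(KI(SI))(KKI(SI(KK)))
  [1] K(IK)(KI(SI))(KKI(SI(KK)))
  [2] IK(KKI(SI(KK)))
  [3] K(KKI(SI(KK)))
  [4] K(K(SI(KK)))

Term B:
  start: K(KKI(SI(KK)))
  [1] K(K(SI(KK)))

Answer: SAME — A ⇓ K(K(SI(KK))), B ⇓ K(K(SI(KK)))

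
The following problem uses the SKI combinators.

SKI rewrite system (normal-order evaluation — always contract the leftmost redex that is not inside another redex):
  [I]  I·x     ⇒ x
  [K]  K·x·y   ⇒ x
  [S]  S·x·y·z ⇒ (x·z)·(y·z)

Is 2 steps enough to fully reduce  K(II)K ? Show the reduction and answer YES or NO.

Answer: YES — reaches normal form I in 2 ≤ 2 steps

Working:
  start: K(II)K
  [1] II
  [2] I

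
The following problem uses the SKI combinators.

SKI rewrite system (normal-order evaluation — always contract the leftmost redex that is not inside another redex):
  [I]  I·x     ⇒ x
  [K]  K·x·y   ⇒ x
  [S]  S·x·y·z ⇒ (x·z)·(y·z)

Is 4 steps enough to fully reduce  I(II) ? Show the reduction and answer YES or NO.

  start: I(II)
  →1  II
  →2  I

Answer: YES — reaches normal form I in 2 ≤ 4 steps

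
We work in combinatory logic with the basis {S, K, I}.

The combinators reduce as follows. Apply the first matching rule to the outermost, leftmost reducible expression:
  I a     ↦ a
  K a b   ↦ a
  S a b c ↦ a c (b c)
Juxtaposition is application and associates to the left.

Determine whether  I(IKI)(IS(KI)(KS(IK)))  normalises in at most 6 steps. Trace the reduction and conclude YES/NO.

  start: I(IKI)(IS(KI)(KS(IK)))
  step 1: IKI(IS(KI)(KS(IK)))
  step 2: KI(IS(KI)(KS(IK)))
  step 3: I

Answer: YES — reaches normal form I in 3 ≤ 6 steps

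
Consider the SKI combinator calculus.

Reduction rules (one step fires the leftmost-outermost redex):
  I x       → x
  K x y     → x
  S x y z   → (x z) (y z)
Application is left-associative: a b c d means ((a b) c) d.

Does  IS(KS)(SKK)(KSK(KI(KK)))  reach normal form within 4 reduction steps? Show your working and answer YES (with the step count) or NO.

  start: IS(KS)(SKK)(KSK(KI(KK)))
  step 1: S(KS)(SKK)(KSK(KI(KK)))
  step 2: KS(KSK(KI(KK)))(SKK(KSK(KI(KK))))
  step 3: S(SKK(KSK(KI(KK))))
  step 4: S(K(KSK(KI(KK)))(K(KSK(KI(KK)))))

Answer: NO — after 4 steps the term is S(K(KSK(KI(KK)))(K(KSK(KI(KK))))), not yet normal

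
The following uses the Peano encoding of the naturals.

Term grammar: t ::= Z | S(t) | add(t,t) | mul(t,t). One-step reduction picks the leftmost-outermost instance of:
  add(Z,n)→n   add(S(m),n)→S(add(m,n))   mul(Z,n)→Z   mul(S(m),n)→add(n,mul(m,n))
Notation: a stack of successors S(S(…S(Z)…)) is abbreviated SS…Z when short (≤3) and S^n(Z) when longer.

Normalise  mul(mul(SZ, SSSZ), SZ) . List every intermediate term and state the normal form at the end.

  start: mul(mul(SZ, SSSZ), SZ)
  [1] mul(add(SSSZ, mul(Z, SSSZ)), SZ)
  [2] mul(S(add(SSZ, mul(Z, SSSZ))), SZ)
  [3] add(SZ, mul(add(SSZ, mul(Z, SSSZ)), SZ))
  [4] S(add(Z, mul(add(SSZ, mul(Z, SSSZ)), SZ)))
  [5] S(mul(add(SSZ, mul(Z, SSSZ)), SZ))
  [6] S(mul(S(add(SZ, mul(Z, SSSZ))), SZ))
  [7] S(add(SZ, mul(add(SZ, mul(Z, SSSZ)), SZ)))
  [8] S(S(add(Z, mul(add(SZ, mul(Z, SSSZ)), SZ))))
  [9] S(S(mul(add(SZ, mul(Z, SSSZ)), SZ)))
  [10] S(S(mul(S(add(Z, mul(Z, SSSZ))), SZ)))
  [11] S(S(add(SZ, mul(add(Z, mul(Z, SSSZ)), SZ))))
  [12] S(S(S(add(Z, mul(add(Z, mul(Z, SSSZ)), SZ)))))
  [13] S(S(S(mul(add(Z, mul(Z, SSSZ)), SZ))))
  [14] S(S(S(mul(mul(Z, SSSZ), SZ))))
  [15] S(S(S(mul(Z, SZ))))
  [16] SSSZ

Answer: normal form = SSSZ  (in 16 steps)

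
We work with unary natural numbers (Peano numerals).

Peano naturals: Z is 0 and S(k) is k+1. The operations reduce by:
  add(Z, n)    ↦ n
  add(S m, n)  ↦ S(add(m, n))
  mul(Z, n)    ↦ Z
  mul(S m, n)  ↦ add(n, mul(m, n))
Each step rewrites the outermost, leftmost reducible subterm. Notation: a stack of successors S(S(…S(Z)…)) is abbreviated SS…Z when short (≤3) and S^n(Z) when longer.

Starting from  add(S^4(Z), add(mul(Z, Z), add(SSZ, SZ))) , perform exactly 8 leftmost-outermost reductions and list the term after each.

  start: add(S^4(Z), add(mul(Z, Z), add(SSZ, SZ)))
  step 1: S(add(SSSZ, add(mul(Z, Z), add(SSZ, SZ))))
  step 2: S(S(add(SSZ, add(mul(Z, Z), add(SSZ, SZ)))))
  step 3: S(S(S(add(SZ, add(mul(Z, Z), add(SSZ, SZ))))))
  step 4: S(S(S(S(add(Z, add(mul(Z, Z), add(SSZ, SZ)))))))
  step 5: S(S(S(S(add(mul(Z, Z), add(SSZ, SZ))))))
  step 6: S(S(S(S(add(Z, add(SSZ, SZ))))))
  step 7: S(S(S(S(add(SSZ, SZ)))))
  step 8: S(S(S(S(S(add(SZ, SZ))))))

Answer: after 8 steps: S(S(S(S(S(add(SZ, SZ))))))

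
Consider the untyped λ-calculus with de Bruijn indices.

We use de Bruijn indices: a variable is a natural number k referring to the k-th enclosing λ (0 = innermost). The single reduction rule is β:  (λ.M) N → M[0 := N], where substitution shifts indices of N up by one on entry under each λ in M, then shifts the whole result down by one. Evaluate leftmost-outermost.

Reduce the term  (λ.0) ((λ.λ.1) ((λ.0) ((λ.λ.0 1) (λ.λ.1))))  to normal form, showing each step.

  start: (λ.0) ((λ.λ.1) ((λ.0) ((λ.λ.0 1) (λ.λ.1))))
  →1  (λ.λ.1) ((λ.0) ((λ.λ.0 1) (λ.λ.1)))
  →2  λ.(λ.0) ((λ.λ.0 1) (λ.λ.1))
  →3  λ.(λ.λ.0 1) (λ.λ.1)
  →4  λ.λ.0 (λ.λ.1)

Answer: normal form = λ.λ.0 (λ.λ.1)  (in 4 steps)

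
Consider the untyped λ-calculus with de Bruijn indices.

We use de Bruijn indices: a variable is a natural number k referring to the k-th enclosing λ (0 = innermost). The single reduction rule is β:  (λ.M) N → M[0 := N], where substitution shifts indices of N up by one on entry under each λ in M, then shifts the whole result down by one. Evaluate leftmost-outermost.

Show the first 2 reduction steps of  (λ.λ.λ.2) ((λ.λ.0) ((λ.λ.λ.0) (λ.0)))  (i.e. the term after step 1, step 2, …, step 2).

Answer: after 2 steps: λ.λ.λ.0

Derivation:
  start: (λ.λ.λ.2) ((λ.λ.0) ((λ.λ.λ.0) (λ.0)))
  step 1: λ.λ.(λ.λ.0) ((λ.λ.λ.0) (λ.0))
  step 2: λ.λ.λ.0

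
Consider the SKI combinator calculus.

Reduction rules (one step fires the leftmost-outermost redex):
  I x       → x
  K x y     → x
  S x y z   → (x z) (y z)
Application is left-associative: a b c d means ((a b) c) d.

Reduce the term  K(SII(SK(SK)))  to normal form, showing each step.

Answer: normal form = K(SK(SK))  (in 5 steps)

Reduction:
  start: K(SII(SK(SK)))
  [1] K(I(SK(SK))(I(SK(SK))))
  [2] K(SK(SK)(I(SK(SK))))
  [3] K(K(I(SK(SK)))(SK(I(SK(SK)))))
  [4] K(I(SK(SK)))
  [5] K(SK(SK))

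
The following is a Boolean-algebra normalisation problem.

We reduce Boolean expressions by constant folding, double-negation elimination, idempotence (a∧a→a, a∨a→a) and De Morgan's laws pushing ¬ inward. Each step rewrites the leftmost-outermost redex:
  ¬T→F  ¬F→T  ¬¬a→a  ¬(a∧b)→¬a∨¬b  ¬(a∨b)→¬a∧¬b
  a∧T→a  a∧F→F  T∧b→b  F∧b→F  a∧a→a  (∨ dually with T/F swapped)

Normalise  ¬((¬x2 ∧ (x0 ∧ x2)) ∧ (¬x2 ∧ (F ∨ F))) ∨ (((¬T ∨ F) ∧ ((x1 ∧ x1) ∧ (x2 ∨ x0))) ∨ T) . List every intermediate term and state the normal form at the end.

  start: ¬((¬x2 ∧ (x0 ∧ x2)) ∧ (¬x2 ∧ (F ∨ F))) ∨ (((¬T ∨ F) ∧ ((x1 ∧ x1) ∧ (x2 ∨ x0))) ∨ T)
  step 1: (¬(¬x2 ∧ (x0 ∧ x2)) ∨ ¬(¬x2 ∧ (F ∨ F))) ∨ (((¬T ∨ F) ∧ ((x1 ∧ x1) ∧ (x2 ∨ x0))) ∨ T)
  step 2: ((¬¬x2 ∨ ¬(x0 ∧ x2)) ∨ ¬(¬x2 ∧ (F ∨ F))) ∨ (((¬T ∨ F) ∧ ((x1 ∧ x1) ∧ (x2 ∨ x0))) ∨ T)
  step 3: ((x2 ∨ ¬(x0 ∧ x2)) ∨ ¬(¬x2 ∧ (F ∨ F))) ∨ (((¬T ∨ F) ∧ ((x1 ∧ x1) ∧ (x2 ∨ x0))) ∨ T)
  step 4: ((x2 ∨ (¬x0 ∨ ¬x2)) ∨ ¬(¬x2 ∧ (F ∨ F))) ∨ (((¬T ∨ F) ∧ ((x1 ∧ x1) ∧ (x2 ∨ x0))) ∨ T)
  step 5: ((x2 ∨ (¬x0 ∨ ¬x2)) ∨ (¬¬x2 ∨ ¬(F ∨ F))) ∨ (((¬T ∨ F) ∧ ((x1 ∧ x1) ∧ (x2 ∨ x0))) ∨ T)
  step 6: ((x2 ∨ (¬x0 ∨ ¬x2)) ∨ (x2 ∨ ¬(F ∨ F))) ∨ (((¬T ∨ F) ∧ ((x1 ∧ x1) ∧ (x2 ∨ x0))) ∨ T)
  step 7: ((x2 ∨ (¬x0 ∨ ¬x2)) ∨ (x2 ∨ (¬F ∧ ¬F))) ∨ (((¬T ∨ F) ∧ ((x1 ∧ x1) ∧ (x2 ∨ x0))) ∨ T)
  step 8: ((x2 ∨ (¬x0 ∨ ¬x2)) ∨ (x2 ∨ ¬F)) ∨ (((¬T ∨ F) ∧ ((x1 ∧ x1) ∧ (x2 ∨ x0))) ∨ T)
  step 9: ((x2 ∨ (¬x0 ∨ ¬x2)) ∨ (x2 ∨ T)) ∨ (((¬T ∨ F) ∧ ((x1 ∧ x1) ∧ (x2 ∨ x0))) ∨ T)
  step 10: ((x2 ∨ (¬x0 ∨ ¬x2)) ∨ T) ∨ (((¬T ∨ F) ∧ ((x1 ∧ x1) ∧ (x2 ∨ x0))) ∨ T)
  step 11: T ∨ (((¬T ∨ F) ∧ ((x1 ∧ x1) ∧ (x2 ∨ x0))) ∨ T)
  step 12: T

Answer: normal form = T  (in 12 steps)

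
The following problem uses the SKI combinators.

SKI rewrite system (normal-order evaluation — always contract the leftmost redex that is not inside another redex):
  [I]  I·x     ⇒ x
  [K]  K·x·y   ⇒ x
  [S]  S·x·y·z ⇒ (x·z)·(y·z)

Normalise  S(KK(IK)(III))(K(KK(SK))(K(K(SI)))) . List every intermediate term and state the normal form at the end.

Answer: normal form = S(KI)K  (in 5 steps)

Derivation:
  start: S(KK(IK)(III))(K(KK(SK))(K(K(SI))))
  →1  S(K(III))(K(KK(SK))(K(K(SI))))
  →2  S(K(II))(K(KK(SK))(K(K(SI))))
  →3  S(KI)(K(KK(SK))(K(K(SI))))
  →4  S(KI)(KK(SK))
  →5  S(KI)K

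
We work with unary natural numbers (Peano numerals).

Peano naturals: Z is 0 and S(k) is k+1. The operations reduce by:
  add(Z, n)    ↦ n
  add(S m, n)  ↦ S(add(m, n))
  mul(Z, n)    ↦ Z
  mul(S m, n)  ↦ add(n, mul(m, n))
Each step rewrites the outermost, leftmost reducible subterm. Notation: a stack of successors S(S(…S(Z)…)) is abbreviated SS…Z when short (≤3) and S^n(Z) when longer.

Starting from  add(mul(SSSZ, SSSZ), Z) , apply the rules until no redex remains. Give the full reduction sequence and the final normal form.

  start: add(mul(SSSZ, SSSZ), Z)
  step 1: add(add(SSSZ, mul(SSZ, SSSZ)), Z)
  step 2: add(S(add(SSZ, mul(SSZ, SSSZ))), Z)
  step 3: S(add(add(SSZ, mul(SSZ, SSSZ)), Z))
  step 4: S(add(S(add(SZ, mul(SSZ, SSSZ))), Z))
  step 5: S(S(add(add(SZ, mul(SSZ, SSSZ)), Z)))
  step 6: S(S(add(S(add(Z, mul(SSZ, SSSZ))), Z)))
  step 7: S(S(S(add(add(Z, mul(SSZ, SSSZ)), Z))))
  step 8: S(S(S(add(mul(SSZ, SSSZ), Z))))
  step 9: S(S(S(add(add(SSSZ, mul(SZ, SSSZ)), Z))))
  step 10: S(S(S(add(S(add(SSZ, mul(SZ, SSSZ))), Z))))
  step 11: S(S(S(S(add(add(SSZ, mul(SZ, SSSZ)), Z)))))
  step 12: S(S(S(S(add(S(add(SZ, mul(SZ, SSSZ))), Z)))))
  step 13: S(S(S(S(S(add(add(SZ, mul(SZ, SSSZ)), Z))))))
  step 14: S(S(S(S(S(add(S(add(Z, mul(SZ, SSSZ))), Z))))))
  step 15: S(S(S(S(S(S(add(add(Z, mul(SZ, SSSZ)), Z)))))))
  step 16: S(S(S(S(S(S(add(mul(SZ, SSSZ), Z)))))))
  step 17: S(S(S(S(S(S(add(add(SSSZ, mul(Z, SSSZ)), Z)))))))
  step 18: S(S(S(S(S(S(add(S(add(SSZ, mul(Z, SSSZ))), Z)))))))
  step 19: S(S(S(S(S(S(S(add(add(SSZ, mul(Z, SSSZ)), Z))))))))
  step 20: S(S(S(S(S(S(S(add(S(add(SZ, mul(Z, SSSZ))), Z))))))))
  step 21: S(S(S(S(S(S(S(S(add(add(SZ, mul(Z, SSSZ)), Z)))))))))
  step 22: S(S(S(S(S(S(S(S(add(S(add(Z, mul(Z, SSSZ))), Z)))))))))
  step 23: S(S(S(S(S(S(S(S(S(add(add(Z, mul(Z, SSSZ)), Z))))))))))
  step 24: S(S(S(S(S(S(S(S(S(add(mul(Z, SSSZ), Z))))))))))
  step 25: S(S(S(S(S(S(S(S(S(add(Z, Z))))))))))
  step 26: S^9(Z)

Answer: normal form = S^9(Z)  (in 26 steps)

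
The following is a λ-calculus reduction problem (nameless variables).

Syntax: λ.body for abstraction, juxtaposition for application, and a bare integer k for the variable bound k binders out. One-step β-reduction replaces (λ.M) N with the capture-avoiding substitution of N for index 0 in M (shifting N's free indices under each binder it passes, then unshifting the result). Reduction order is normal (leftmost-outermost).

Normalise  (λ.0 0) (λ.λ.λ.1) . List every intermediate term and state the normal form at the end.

  start: (λ.0 0) (λ.λ.λ.1)
  step 1: (λ.λ.λ.1) (λ.λ.λ.1)
  step 2: λ.λ.1

Answer: normal form = λ.λ.1  (in 2 steps)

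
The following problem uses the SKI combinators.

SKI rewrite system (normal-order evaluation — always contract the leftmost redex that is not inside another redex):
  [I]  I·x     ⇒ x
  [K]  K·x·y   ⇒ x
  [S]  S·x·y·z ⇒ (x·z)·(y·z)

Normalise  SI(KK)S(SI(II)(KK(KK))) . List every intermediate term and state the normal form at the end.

Answer: normal form = SK(KK)  (in 9 steps)

Working:
  start: SI(KK)S(SI(II)(KK(KK)))
  [1] IS(KKS)(SI(II)(KK(KK)))
  [2] S(KKS)(SI(II)(KK(KK)))
  [3] SK(SI(II)(KK(KK)))
  [4] SK(I(KK(KK))(II(KK(KK))))
  [5] SK(KK(KK)(II(KK(KK))))
  [6] SK(K(II(KK(KK))))
  [7] SK(K(I(KK(KK))))
  [8] SK(K(KK(KK)))
  [9] SK(KK)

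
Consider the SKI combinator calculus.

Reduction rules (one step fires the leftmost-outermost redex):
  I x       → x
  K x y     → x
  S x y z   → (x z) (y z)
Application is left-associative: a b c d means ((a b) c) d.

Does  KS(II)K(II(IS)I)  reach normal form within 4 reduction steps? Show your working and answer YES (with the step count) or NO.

Answer: YES — reaches normal form SK(SI) in 4 ≤ 4 steps

Derivation:
  start: KS(II)K(II(IS)I)
  →1  SK(II(IS)I)
  →2  SK(I(IS)I)
  →3  SK(ISI)
  →4  SK(SI)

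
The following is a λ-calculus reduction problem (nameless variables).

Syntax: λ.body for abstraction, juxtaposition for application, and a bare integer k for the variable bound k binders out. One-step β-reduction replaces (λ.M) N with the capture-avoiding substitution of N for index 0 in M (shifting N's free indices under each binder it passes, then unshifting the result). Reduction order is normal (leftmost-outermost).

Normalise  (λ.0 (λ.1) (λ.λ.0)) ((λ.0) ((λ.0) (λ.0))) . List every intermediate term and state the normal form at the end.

  start: (λ.0 (λ.1) (λ.λ.0)) ((λ.0) ((λ.0) (λ.0)))
  step 1: (λ.0) ((λ.0) (λ.0)) (λ.(λ.0) ((λ.0) (λ.0))) (λ.λ.0)
  step 2: (λ.0) (λ.0) (λ.(λ.0) ((λ.0) (λ.0))) (λ.λ.0)
  step 3: (λ.0) (λ.(λ.0) ((λ.0) (λ.0))) (λ.λ.0)
  step 4: (λ.(λ.0) ((λ.0) (λ.0))) (λ.λ.0)
  step 5: (λ.0) ((λ.0) (λ.0))
  step 6: (λ.0) (λ.0)
  step 7: λ.0

Answer: normal form = λ.0  (in 7 steps)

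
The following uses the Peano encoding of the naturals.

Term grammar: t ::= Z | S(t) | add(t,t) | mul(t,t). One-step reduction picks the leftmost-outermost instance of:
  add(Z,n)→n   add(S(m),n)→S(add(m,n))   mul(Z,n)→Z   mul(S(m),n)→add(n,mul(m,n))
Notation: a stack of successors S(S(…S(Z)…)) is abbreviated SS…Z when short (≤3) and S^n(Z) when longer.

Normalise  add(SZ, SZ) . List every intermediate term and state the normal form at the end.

  start: add(SZ, SZ)
  →1  S(add(Z, SZ))
  →2  SSZ

Answer: normal form = SSZ  (in 2 steps)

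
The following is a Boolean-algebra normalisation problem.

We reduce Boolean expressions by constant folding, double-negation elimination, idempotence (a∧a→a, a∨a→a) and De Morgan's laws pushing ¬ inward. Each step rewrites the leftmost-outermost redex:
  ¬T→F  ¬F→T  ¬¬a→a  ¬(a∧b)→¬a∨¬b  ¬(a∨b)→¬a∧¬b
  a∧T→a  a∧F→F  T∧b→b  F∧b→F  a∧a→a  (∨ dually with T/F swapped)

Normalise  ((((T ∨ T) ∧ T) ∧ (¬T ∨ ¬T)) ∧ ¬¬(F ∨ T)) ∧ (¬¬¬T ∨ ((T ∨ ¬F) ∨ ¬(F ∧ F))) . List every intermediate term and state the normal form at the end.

Answer: normal form = F  (in 7 steps)

Derivation:
  start: ((((T ∨ T) ∧ T) ∧ (¬T ∨ ¬T)) ∧ ¬¬(F ∨ T)) ∧ (¬¬¬T ∨ ((T ∨ ¬F) ∨ ¬(F ∧ F)))
  step 1: (((T ∨ T) ∧ (¬T ∨ ¬T)) ∧ ¬¬(F ∨ T)) ∧ (¬¬¬T ∨ ((T ∨ ¬F) ∨ ¬(F ∧ F)))
  step 2: ((T ∧ (¬T ∨ ¬T)) ∧ ¬¬(F ∨ T)) ∧ (¬¬¬T ∨ ((T ∨ ¬F) ∨ ¬(F ∧ F)))
  step 3: ((¬T ∨ ¬T) ∧ ¬¬(F ∨ T)) ∧ (¬¬¬T ∨ ((T ∨ ¬F) ∨ ¬(F ∧ F)))
  step 4: (¬T ∧ ¬¬(F ∨ T)) ∧ (¬¬¬T ∨ ((T ∨ ¬F) ∨ ¬(F ∧ F)))
  step 5: (F ∧ ¬¬(F ∨ T)) ∧ (¬¬¬T ∨ ((T ∨ ¬F) ∨ ¬(F ∧ F)))
  step 6: F ∧ (¬¬¬T ∨ ((T ∨ ¬F) ∨ ¬(F ∧ F)))
  step 7: F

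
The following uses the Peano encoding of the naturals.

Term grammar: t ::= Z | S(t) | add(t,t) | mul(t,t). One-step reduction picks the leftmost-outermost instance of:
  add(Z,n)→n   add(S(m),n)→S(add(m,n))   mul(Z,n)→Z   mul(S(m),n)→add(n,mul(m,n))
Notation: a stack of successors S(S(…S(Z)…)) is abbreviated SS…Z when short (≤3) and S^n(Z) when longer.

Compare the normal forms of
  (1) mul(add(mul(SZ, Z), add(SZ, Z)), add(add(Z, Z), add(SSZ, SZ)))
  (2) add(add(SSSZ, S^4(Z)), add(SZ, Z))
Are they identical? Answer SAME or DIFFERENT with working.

Term A:
  start: mul(add(mul(SZ, Z), add(SZ, Z)), add(add(Z, Z), add(SSZ, SZ)))
  step 1: mul(add(add(Z, mul(Z, Z)), add(SZ, Z)), add(add(Z, Z), add(SSZ, SZ)))
  step 2: mul(add(mul(Z, Z), add(SZ, Z)), add(add(Z, Z), add(SSZ, SZ)))
  step 3: mul(add(Z, add(SZ, Z)), add(add(Z, Z), add(SSZ, SZ)))
  step 4: mul(add(SZ, Z), add(add(Z, Z), add(SSZ, SZ)))
  step 5: mul(S(add(Z, Z)), add(add(Z, Z), add(SSZ, SZ)))
  step 6: add(add(add(Z, Z), add(SSZ, SZ)), mul(add(Z, Z), add(add(Z, Z), add(SSZ, SZ))))
  step 7: add(add(Z, add(SSZ, SZ)), mul(add(Z, Z), add(add(Z, Z), add(SSZ, SZ))))
  step 8: add(add(SSZ, SZ), mul(add(Z, Z), add(add(Z, Z), add(SSZ, SZ))))
  step 9: add(S(add(SZ, SZ)), mul(add(Z, Z), add(add(Z, Z), add(SSZ, SZ))))
  step 10: S(add(add(SZ, SZ), mul(add(Z, Z), add(add(Z, Z), add(SSZ, SZ)))))
  step 11: S(add(S(add(Z, SZ)), mul(add(Z, Z), add(add(Z, Z), add(SSZ, SZ)))))
  step 12: S(S(add(add(Z, SZ), mul(add(Z, Z), add(add(Z, Z), add(SSZ, SZ))))))
  step 13: S(S(add(SZ, mul(add(Z, Z), add(add(Z, Z), add(SSZ, SZ))))))
  step 14: S(S(S(add(Z, mul(add(Z, Z), add(add(Z, Z), add(SSZ, SZ)))))))
  step 15: S(S(S(mul(add(Z, Z), add(add(Z, Z), add(SSZ, SZ))))))
  step 16: S(S(S(mul(Z, add(add(Z, Z), add(SSZ, SZ))))))
  step 17: SSSZ

Term B:
  start: add(add(SSSZ, S^4(Z)), add(SZ, Z))
  step 1: add(S(add(SSZ, S^4(Z))), add(SZ, Z))
  step 2: S(add(add(SSZ, S^4(Z)), add(SZ, Z)))
  step 3: S(add(S(add(SZ, S^4(Z))), add(SZ, Z)))
  step 4: S(S(add(add(SZ, S^4(Z)), add(SZ, Z))))
  step 5: S(S(add(S(add(Z, S^4(Z))), add(SZ, Z))))
  step 6: S(S(S(add(add(Z, S^4(Z)), add(SZ, Z)))))
  step 7: S(S(S(add(S^4(Z), add(SZ, Z)))))
  step 8: S(S(S(S(add(SSSZ, add(SZ, Z))))))
  step 9: S(S(S(S(S(add(SSZ, add(SZ, Z)))))))
  step 10: S(S(S(S(S(S(add(SZ, add(SZ, Z))))))))
  step 11: S(S(S(S(S(S(S(add(Z, add(SZ, Z)))))))))
  step 12: S(S(S(S(S(S(S(add(SZ, Z))))))))
  step 13: S(S(S(S(S(S(S(S(add(Z, Z)))))))))
  step 14: S^8(Z)

Answer: DIFFERENT — A ⇓ SSSZ, B ⇓ S^8(Z)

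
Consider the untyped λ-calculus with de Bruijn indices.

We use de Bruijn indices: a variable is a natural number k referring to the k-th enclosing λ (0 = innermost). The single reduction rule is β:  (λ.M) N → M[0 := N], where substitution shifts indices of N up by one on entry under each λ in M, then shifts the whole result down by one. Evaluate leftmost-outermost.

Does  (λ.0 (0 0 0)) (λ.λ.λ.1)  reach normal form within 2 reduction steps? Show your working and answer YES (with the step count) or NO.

Answer: YES — reaches normal form λ.λ.1 in 2 ≤ 2 steps

Reduction:
  start: (λ.0 (0 0 0)) (λ.λ.λ.1)
  step 1: (λ.λ.λ.1) ((λ.λ.λ.1) (λ.λ.λ.1) (λ.λ.λ.1))
  step 2: λ.λ.1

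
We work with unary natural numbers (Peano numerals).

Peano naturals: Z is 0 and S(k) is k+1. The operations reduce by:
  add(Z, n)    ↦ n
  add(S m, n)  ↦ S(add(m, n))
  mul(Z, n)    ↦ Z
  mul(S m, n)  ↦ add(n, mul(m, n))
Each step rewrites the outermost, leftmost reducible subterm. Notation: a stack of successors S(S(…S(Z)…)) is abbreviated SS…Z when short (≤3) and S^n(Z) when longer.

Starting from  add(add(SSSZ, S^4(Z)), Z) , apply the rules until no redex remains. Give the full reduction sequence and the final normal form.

Answer: normal form = S^7(Z)  (in 12 steps)

Working:
  start: add(add(SSSZ, S^4(Z)), Z)
  step 1: add(S(add(SSZ, S^4(Z))), Z)
  step 2: S(add(add(SSZ, S^4(Z)), Z))
  step 3: S(add(S(add(SZ, S^4(Z))), Z))
  step 4: S(S(add(add(SZ, S^4(Z)), Z)))
  step 5: S(S(add(S(add(Z, S^4(Z))), Z)))
  step 6: S(S(S(add(add(Z, S^4(Z)), Z))))
  step 7: S(S(S(add(S^4(Z), Z))))
  step 8: S(S(S(S(add(SSSZ, Z)))))
  step 9: S(S(S(S(S(add(SSZ, Z))))))
  step 10: S(S(S(S(S(S(add(SZ, Z)))))))
  step 11: S(S(S(S(S(S(S(add(Z, Z))))))))
  step 12: S^7(Z)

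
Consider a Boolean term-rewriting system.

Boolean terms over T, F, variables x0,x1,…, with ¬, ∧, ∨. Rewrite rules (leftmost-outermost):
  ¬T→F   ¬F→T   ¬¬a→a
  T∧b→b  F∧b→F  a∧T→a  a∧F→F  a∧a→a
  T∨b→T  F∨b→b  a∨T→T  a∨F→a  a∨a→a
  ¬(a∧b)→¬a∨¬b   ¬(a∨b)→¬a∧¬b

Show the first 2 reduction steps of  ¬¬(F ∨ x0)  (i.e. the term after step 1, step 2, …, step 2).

Answer: after 2 steps: x0

Derivation:
  start: ¬¬(F ∨ x0)
  step 1: F ∨ x0
  step 2: x0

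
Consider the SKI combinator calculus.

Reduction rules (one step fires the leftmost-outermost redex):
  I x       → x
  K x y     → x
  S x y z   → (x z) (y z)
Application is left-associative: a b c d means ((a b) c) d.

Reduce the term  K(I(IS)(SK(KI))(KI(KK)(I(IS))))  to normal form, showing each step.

  start: K(I(IS)(SK(KI))(KI(KK)(I(IS))))
  →1  K(IS(SK(KI))(KI(KK)(I(IS))))
  →2  K(S(SK(KI))(KI(KK)(I(IS))))
  →3  K(S(SK(KI))(I(I(IS))))
  →4  K(S(SK(KI))(I(IS)))
  →5  K(S(SK(KI))(IS))
  →6  K(S(SK(KI))S)

Answer: normal form = K(S(SK(KI))S)  (in 6 steps)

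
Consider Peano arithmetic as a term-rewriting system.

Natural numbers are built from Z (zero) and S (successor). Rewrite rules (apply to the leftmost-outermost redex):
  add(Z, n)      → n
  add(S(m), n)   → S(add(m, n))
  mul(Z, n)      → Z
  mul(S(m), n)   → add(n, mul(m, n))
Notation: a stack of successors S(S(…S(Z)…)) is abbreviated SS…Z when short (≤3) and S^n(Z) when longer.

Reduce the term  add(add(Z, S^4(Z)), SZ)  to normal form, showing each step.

Answer: normal form = S^5(Z)  (in 6 steps)

Derivation:
  start: add(add(Z, S^4(Z)), SZ)
  →1  add(S^4(Z), SZ)
  →2  S(add(SSSZ, SZ))
  →3  S(S(add(SSZ, SZ)))
  →4  S(S(S(add(SZ, SZ))))
  →5  S(S(S(S(add(Z, SZ)))))
  →6  S^5(Z)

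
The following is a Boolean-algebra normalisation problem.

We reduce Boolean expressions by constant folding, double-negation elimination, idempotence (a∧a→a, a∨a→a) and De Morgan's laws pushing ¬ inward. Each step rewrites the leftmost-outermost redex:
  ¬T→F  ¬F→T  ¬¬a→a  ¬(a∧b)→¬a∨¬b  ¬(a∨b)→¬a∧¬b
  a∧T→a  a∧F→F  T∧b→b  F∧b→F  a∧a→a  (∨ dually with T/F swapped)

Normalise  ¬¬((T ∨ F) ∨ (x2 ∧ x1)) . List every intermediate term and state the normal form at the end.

Answer: normal form = T  (in 3 steps)

Working:
  start: ¬¬((T ∨ F) ∨ (x2 ∧ x1))
  step 1: (T ∨ F) ∨ (x2 ∧ x1)
  step 2: T ∨ (x2 ∧ x1)
  step 3: T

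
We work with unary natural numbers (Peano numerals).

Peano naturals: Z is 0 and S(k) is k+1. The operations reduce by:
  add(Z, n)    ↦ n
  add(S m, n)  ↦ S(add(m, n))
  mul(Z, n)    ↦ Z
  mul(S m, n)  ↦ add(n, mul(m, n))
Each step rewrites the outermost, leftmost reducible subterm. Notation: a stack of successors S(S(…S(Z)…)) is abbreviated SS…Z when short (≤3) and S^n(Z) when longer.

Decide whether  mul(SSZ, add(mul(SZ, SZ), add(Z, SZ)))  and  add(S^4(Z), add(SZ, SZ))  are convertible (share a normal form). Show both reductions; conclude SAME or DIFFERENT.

Answer: DIFFERENT — A ⇓ S^4(Z), B ⇓ S^6(Z)

Working:
Term A:
  start: mul(SSZ, add(mul(SZ, SZ), add(Z, SZ)))
  [1] add(add(mul(SZ, SZ), add(Z, SZ)), mul(SZ, add(mul(SZ, SZ), add(Z, SZ))))
  [2] add(add(add(SZ, mul(Z, SZ)), add(Z, SZ)), mul(SZ, add(mul(SZ, SZ), add(Z, SZ))))
  [3] add(add(S(add(Z, mul(Z, SZ))), add(Z, SZ)), mul(SZ, add(mul(SZ, SZ), add(Z, SZ))))
  [4] add(S(add(add(Z, mul(Z, SZ)), add(Z, SZ))), mul(SZ, add(mul(SZ, SZ), add(Z, SZ))))
  [5] S(add(add(add(Z, mul(Z, SZ)), add(Z, SZ)), mul(SZ, add(mul(SZ, SZ), add(Z, SZ)))))
  [6] S(add(add(mul(Z, SZ), add(Z, SZ)), mul(SZ, add(mul(SZ, SZ), add(Z, SZ)))))
  [7] S(add(add(Z, add(Z, SZ)), mul(SZ, add(mul(SZ, SZ), add(Z, SZ)))))
  [8] S(add(add(Z, SZ), mul(SZ, add(mul(SZ, SZ), add(Z, SZ)))))
  [9] S(add(SZ, mul(SZ, add(mul(SZ, SZ), add(Z, SZ)))))
  [10] S(S(add(Z, mul(SZ, add(mul(SZ, SZ), add(Z, SZ))))))
  [11] S(S(mul(SZ, add(mul(SZ, SZ), add(Z, SZ)))))
  [12] S(S(add(add(mul(SZ, SZ), add(Z, SZ)), mul(Z, add(mul(SZ, SZ), add(Z, SZ))))))
  [13] S(S(add(add(add(SZ, mul(Z, SZ)), add(Z, SZ)), mul(Z, add(mul(SZ, SZ), add(Z, SZ))))))
  [14] S(S(add(add(S(add(Z, mul(Z, SZ))), add(Z, SZ)), mul(Z, add(mul(SZ, SZ), add(Z, SZ))))))
  [15] S(S(add(S(add(add(Z, mul(Z, SZ)), add(Z, SZ))), mul(Z, add(mul(SZ, SZ), add(Z, SZ))))))
  [16] S(S(S(add(add(add(Z, mul(Z, SZ)), add(Z, SZ)), mul(Z, add(mul(SZ, SZ), add(Z, SZ)))))))
  [17] S(S(S(add(add(mul(Z, SZ), add(Z, SZ)), mul(Z, add(mul(SZ, SZ), add(Z, SZ)))))))
  [18] S(S(S(add(add(Z, add(Z, SZ)), mul(Z, add(mul(SZ, SZ), add(Z, SZ)))))))
  [19] S(S(S(add(add(Z, SZ), mul(Z, add(mul(SZ, SZ), add(Z, SZ)))))))
  [20] S(S(S(add(SZ, mul(Z, add(mul(SZ, SZ), add(Z, SZ)))))))
  [21] S(S(S(S(add(Z, mul(Z, add(mul(SZ, SZ), add(Z, SZ))))))))
  [22] S(S(S(S(mul(Z, add(mul(SZ, SZ), add(Z, SZ)))))))
  [23] S^4(Z)

Term B:
  start: add(S^4(Z), add(SZ, SZ))
  [1] S(add(SSSZ, add(SZ, SZ)))
  [2] S(S(add(SSZ, add(SZ, SZ))))
  [3] S(S(S(add(SZ, add(SZ, SZ)))))
  [4] S(S(S(S(add(Z, add(SZ, SZ))))))
  [5] S(S(S(S(add(SZ, SZ)))))
  [6] S(S(S(S(S(add(Z, SZ))))))
  [7] S^6(Z)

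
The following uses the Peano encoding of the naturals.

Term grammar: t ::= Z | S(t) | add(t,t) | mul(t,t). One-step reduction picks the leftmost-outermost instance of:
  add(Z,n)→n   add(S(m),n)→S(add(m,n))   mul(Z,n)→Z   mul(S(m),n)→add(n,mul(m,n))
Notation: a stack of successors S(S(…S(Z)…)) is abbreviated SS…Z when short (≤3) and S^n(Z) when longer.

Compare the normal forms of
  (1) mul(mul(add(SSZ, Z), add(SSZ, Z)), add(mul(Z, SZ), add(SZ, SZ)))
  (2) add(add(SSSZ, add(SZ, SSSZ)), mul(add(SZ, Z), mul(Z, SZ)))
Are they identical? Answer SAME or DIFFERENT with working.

Term A:
  start: mul(mul(add(SSZ, Z), add(SSZ, Z)), add(mul(Z, SZ), add(SZ, SZ)))
  →1  mul(mul(S(add(SZ, Z)), add(SSZ, Z)), add(mul(Z, SZ), add(SZ, SZ)))
  →2  mul(add(add(SSZ, Z), mul(add(SZ, Z), add(SSZ, Z))), add(mul(Z, SZ), add(SZ, SZ)))
  →3  mul(add(S(add(SZ, Z)), mul(add(SZ, Z), add(SSZ, Z))), add(mul(Z, SZ), add(SZ, SZ)))
  →4  mul(S(add(add(SZ, Z), mul(add(SZ, Z), add(SSZ, Z)))), add(mul(Z, SZ), add(SZ, SZ)))
  →5  add(add(mul(Z, SZ), add(SZ, SZ)), mul(add(add(SZ, Z), mul(add(SZ, Z), add(SSZ, Z))), add(mul(Z, SZ), add(SZ, SZ))))
  →6  add(add(Z, add(SZ, SZ)), mul(add(add(SZ, Z), mul(add(SZ, Z), add(SSZ, Z))), add(mul(Z, SZ), add(SZ, SZ))))
  →7  add(add(SZ, SZ), mul(add(add(SZ, Z), mul(add(SZ, Z), add(SSZ, Z))), add(mul(Z, SZ), add(SZ, SZ))))
  →8  add(S(add(Z, SZ)), mul(add(add(SZ, Z), mul(add(SZ, Z), add(SSZ, Z))), add(mul(Z, SZ), add(SZ, SZ))))
  →9  S(add(add(Z, SZ), mul(add(add(SZ, Z), mul(add(SZ, Z), add(SSZ, Z))), add(mul(Z, SZ), add(SZ, SZ)))))
  →10  S(add(SZ, mul(add(add(SZ, Z), mul(add(SZ, Z), add(SSZ, Z))), add(mul(Z, SZ), add(SZ, SZ)))))
  →11  S(S(add(Z, mul(add(add(SZ, Z), mul(add(SZ, Z), add(SSZ, Z))), add(mul(Z, SZ), add(SZ, SZ))))))
  →12  S(S(mul(add(add(SZ, Z), mul(add(SZ, Z), add(SSZ, Z))), add(mul(Z, SZ), add(SZ, SZ)))))
  →13  S(S(mul(add(S(add(Z, Z)), mul(add(SZ, Z), add(SSZ, Z))), add(mul(Z, SZ), add(SZ, SZ)))))
  →14  S(S(mul(S(add(add(Z, Z), mul(add(SZ, Z), add(SSZ, Z)))), add(mul(Z, SZ), add(SZ, SZ)))))
  →15  S(S(add(add(mul(Z, SZ), add(SZ, SZ)), mul(add(add(Z, Z), mul(add(SZ, Z), add(SSZ, Z))), add(mul(Z, SZ), add(SZ, SZ))))))
  →16  S(S(add(add(Z, add(SZ, SZ)), mul(add(add(Z, Z), mul(add(SZ, Z), add(SSZ, Z))), add(mul(Z, SZ), add(SZ, SZ))))))
  →17  S(S(add(add(SZ, SZ), mul(add(add(Z, Z), mul(add(SZ, Z), add(SSZ, Z))), add(mul(Z, SZ), add(SZ, SZ))))))
  →18  S(S(add(S(add(Z, SZ)), mul(add(add(Z, Z), mul(add(SZ, Z), add(SSZ, Z))), add(mul(Z, SZ), add(SZ, SZ))))))
  →19  S(S(S(add(add(Z, SZ), mul(add(add(Z, Z), mul(add(SZ, Z), add(SSZ, Z))), add(mul(Z, SZ), add(SZ, SZ)))))))
  →20  S(S(S(add(SZ, mul(add(add(Z, Z), mul(add(SZ, Z), add(SSZ, Z))), add(mul(Z, SZ), add(SZ, SZ)))))))
  →21  S(S(S(S(add(Z, mul(add(add(Z, Z), mul(add(SZ, Z), add(SSZ, Z))), add(mul(Z, SZ), add(SZ, SZ))))))))
  →22  S(S(S(S(mul(add(add(Z, Z), mul(add(SZ, Z), add(SSZ, Z))), add(mul(Z, SZ), add(SZ, SZ)))))))
  →23  S(S(S(S(mul(add(Z, mul(add(SZ, Z), add(SSZ, Z))), add(mul(Z, SZ), add(SZ, SZ)))))))
  →24  S(S(S(S(mul(mul(add(SZ, Z), add(SSZ, Z)), add(mul(Z, SZ), add(SZ, SZ)))))))
  →25  S(S(S(S(mul(mul(S(add(Z, Z)), add(SSZ, Z)), add(mul(Z, SZ), add(SZ, SZ)))))))
  →26  S(S(S(S(mul(add(add(SSZ, Z), mul(add(Z, Z), add(SSZ, Z))), add(mul(Z, SZ), add(SZ, SZ)))))))
  →27  S(S(S(S(mul(add(S(add(SZ, Z)), mul(add(Z, Z), add(SSZ, Z))), add(mul(Z, SZ), add(SZ, SZ)))))))
  →28  S(S(S(S(mul(S(add(add(SZ, Z), mul(add(Z, Z), add(SSZ, Z)))), add(mul(Z, SZ), add(SZ, SZ)))))))
  →29  S(S(S(S(add(add(mul(Z, SZ), add(SZ, SZ)), mul(add(add(SZ, Z), mul(add(Z, Z), add(SSZ, Z))), add(mul(Z, SZ), add(SZ, SZ))))))))
  →30  S(S(S(S(add(add(Z, add(SZ, SZ)), mul(add(add(SZ, Z), mul(add(Z, Z), add(SSZ, Z))), add(mul(Z, SZ), add(SZ, SZ))))))))
  →31  S(S(S(S(add(add(SZ, SZ), mul(add(add(SZ, Z), mul(add(Z, Z), add(SSZ, Z))), add(mul(Z, SZ), add(SZ, SZ))))))))
  →32  S(S(S(S(add(S(add(Z, SZ)), mul(add(add(SZ, Z), mul(add(Z, Z), add(SSZ, Z))), add(mul(Z, SZ), add(SZ, SZ))))))))
  →33  S(S(S(S(S(add(add(Z, SZ), mul(add(add(SZ, Z), mul(add(Z, Z), add(SSZ, Z))), add(mul(Z, SZ), add(SZ, SZ)))))))))
  →34  S(S(S(S(S(add(SZ, mul(add(add(SZ, Z), mul(add(Z, Z), add(SSZ, Z))), add(mul(Z, SZ), add(SZ, SZ)))))))))
  →35  S(S(S(S(S(S(add(Z, mul(add(add(SZ, Z), mul(add(Z, Z), add(SSZ, Z))), add(mul(Z, SZ), add(SZ, SZ))))))))))
  →36  S(S(S(S(S(S(mul(add(add(SZ, Z), mul(add(Z, Z), add(SSZ, Z))), add(mul(Z, SZ), add(SZ, SZ)))))))))
  →37  S(S(S(S(S(S(mul(add(S(add(Z, Z)), mul(add(Z, Z), add(SSZ, Z))), add(mul(Z, SZ), add(SZ, SZ)))))))))
  →38  S(S(S(S(S(S(mul(S(add(add(Z, Z), mul(add(Z, Z), add(SSZ, Z)))), add(mul(Z, SZ), add(SZ, SZ)))))))))
  →39  S(S(S(S(S(S(add(add(mul(Z, SZ), add(SZ, SZ)), mul(add(add(Z, Z), mul(add(Z, Z), add(SSZ, Z))), add(mul(Z, SZ), add(SZ, SZ))))))))))
  →40  S(S(S(S(S(S(add(add(Z, add(SZ, SZ)), mul(add(add(Z, Z), mul(add(Z, Z), add(SSZ, Z))), add(mul(Z, SZ), add(SZ, SZ))))))))))
  →41  S(S(S(S(S(S(add(add(SZ, SZ), mul(add(add(Z, Z), mul(add(Z, Z), add(SSZ, Z))), add(mul(Z, SZ), add(SZ, SZ))))))))))
  →42  S(S(S(S(S(S(add(S(add(Z, SZ)), mul(add(add(Z, Z), mul(add(Z, Z), add(SSZ, Z))), add(mul(Z, SZ), add(SZ, SZ))))))))))
  →43  S(S(S(S(S(S(S(add(add(Z, SZ), mul(add(add(Z, Z), mul(add(Z, Z), add(SSZ, Z))), add(mul(Z, SZ), add(SZ, SZ)))))))))))
  →44  S(S(S(S(S(S(S(add(SZ, mul(add(add(Z, Z), mul(add(Z, Z), add(SSZ, Z))), add(mul(Z, SZ), add(SZ, SZ)))))))))))
  →45  S(S(S(S(S(S(S(S(add(Z, mul(add(add(Z, Z), mul(add(Z, Z), add(SSZ, Z))), add(mul(Z, SZ), add(SZ, SZ))))))))))))
  →46  S(S(S(S(S(S(S(S(mul(add(add(Z, Z), mul(add(Z, Z), add(SSZ, Z))), add(mul(Z, SZ), add(SZ, SZ)))))))))))
  →47  S(S(S(S(S(S(S(S(mul(add(Z, mul(add(Z, Z), add(SSZ, Z))), add(mul(Z, SZ), add(SZ, SZ)))))))))))
  →48  S(S(S(S(S(S(S(S(mul(mul(add(Z, Z), add(SSZ, Z)), add(mul(Z, SZ), add(SZ, SZ)))))))))))
  →49  S(S(S(S(S(S(S(S(mul(mul(Z, add(SSZ, Z)), add(mul(Z, SZ), add(SZ, SZ)))))))))))
  →50  S(S(S(S(S(S(S(S(mul(Z, add(mul(Z, SZ), add(SZ, SZ)))))))))))
  →51  S^8(Z)

Term B:
  start: add(add(SSSZ, add(SZ, SSSZ)), mul(add(SZ, Z), mul(Z, SZ)))
  →1  add(S(add(SSZ, add(SZ, SSSZ))), mul(add(SZ, Z), mul(Z, SZ)))
  →2  S(add(add(SSZ, add(SZ, SSSZ)), mul(add(SZ, Z), mul(Z, SZ))))
  →3  S(add(S(add(SZ, add(SZ, SSSZ))), mul(add(SZ, Z), mul(Z, SZ))))
  →4  S(S(add(add(SZ, add(SZ, SSSZ)), mul(add(SZ, Z), mul(Z, SZ)))))
  →5  S(S(add(S(add(Z, add(SZ, SSSZ))), mul(add(SZ, Z), mul(Z, SZ)))))
  →6  S(S(S(add(add(Z, add(SZ, SSSZ)), mul(add(SZ, Z), mul(Z, SZ))))))
  →7  S(S(S(add(add(SZ, SSSZ), mul(add(SZ, Z), mul(Z, SZ))))))
  →8  S(S(S(add(S(add(Z, SSSZ)), mul(add(SZ, Z), mul(Z, SZ))))))
  →9  S(S(S(S(add(add(Z, SSSZ), mul(add(SZ, Z), mul(Z, SZ)))))))
  →10  S(S(S(S(add(SSSZ, mul(add(SZ, Z), mul(Z, SZ)))))))
  →11  S(S(S(S(S(add(SSZ, mul(add(SZ, Z), mul(Z, SZ))))))))
  →12  S(S(S(S(S(S(add(SZ, mul(add(SZ, Z), mul(Z, SZ)))))))))
  →13  S(S(S(S(S(S(S(add(Z, mul(add(SZ, Z), mul(Z, SZ))))))))))
  →14  S(S(S(S(S(S(S(mul(add(SZ, Z), mul(Z, SZ)))))))))
  →15  S(S(S(S(S(S(S(mul(S(add(Z, Z)), mul(Z, SZ)))))))))
  →16  S(S(S(S(S(S(S(add(mul(Z, SZ), mul(add(Z, Z), mul(Z, SZ))))))))))
  →17  S(S(S(S(S(S(S(add(Z, mul(add(Z, Z), mul(Z, SZ))))))))))
  →18  S(S(S(S(S(S(S(mul(add(Z, Z), mul(Z, SZ)))))))))
  →19  S(S(S(S(S(S(S(mul(Z, mul(Z, SZ)))))))))
  →20  S^7(Z)

Answer: DIFFERENT — A ⇓ S^8(Z), B ⇓ S^7(Z)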